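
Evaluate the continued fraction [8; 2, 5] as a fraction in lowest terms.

93/11

Fold from the inside: start with 5/1.
  2 + 1/5 = 11/5
  8 + 5/11 = 93/11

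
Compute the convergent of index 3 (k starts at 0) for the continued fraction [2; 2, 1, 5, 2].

Using pₖ = aₖpₖ₋₁ + pₖ₋₂, qₖ = aₖqₖ₋₁ + qₖ₋₂ (with p₋₁=1, p₋₂=0, q₋₁=0, q₋₂=1):
  k=0: a=2, p=2, q=1
  k=1: a=2, p=5, q=2
  k=2: a=1, p=7, q=3
  k=3: a=5, p=40, q=17

40/17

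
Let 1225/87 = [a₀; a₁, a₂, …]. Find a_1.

12

1225 = 14·87 + 7   →  a_0 = 14
87 = 12·7 + 3   →  a_1 = 12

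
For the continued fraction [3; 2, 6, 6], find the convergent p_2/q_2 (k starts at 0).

45/13

Using pₖ = aₖpₖ₋₁ + pₖ₋₂, qₖ = aₖqₖ₋₁ + qₖ₋₂ (with p₋₁=1, p₋₂=0, q₋₁=0, q₋₂=1):
  k=0: a=3, p=3, q=1
  k=1: a=2, p=7, q=2
  k=2: a=6, p=45, q=13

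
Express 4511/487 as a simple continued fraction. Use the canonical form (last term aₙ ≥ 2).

4511 = 9×487 + 128
487 = 3×128 + 103
128 = 1×103 + 25
103 = 4×25 + 3
25 = 8×3 + 1
3 = 3×1 + 0  (stop)
So 4511/487 = [9; 3, 1, 4, 8, 3].

[9; 3, 1, 4, 8, 3]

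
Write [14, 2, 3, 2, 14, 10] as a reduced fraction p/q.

33581/2326

Using pₖ = aₖpₖ₋₁ + pₖ₋₂ and qₖ = aₖqₖ₋₁ + qₖ₋₂:
  k=0: a=14, p=14, q=1
  k=1: a=2, p=29, q=2
  k=2: a=3, p=101, q=7
  k=3: a=2, p=231, q=16
  k=4: a=14, p=3335, q=231
  k=5: a=10, p=33581, q=2326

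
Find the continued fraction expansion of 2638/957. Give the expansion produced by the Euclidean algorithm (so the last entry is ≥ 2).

2638 = 2*957 + 724
957 = 1*724 + 233
724 = 3*233 + 25
233 = 9*25 + 8
25 = 3*8 + 1
8 = 8*1 + 0  (stop)
So 2638/957 = [2; 1, 3, 9, 3, 8].

[2; 1, 3, 9, 3, 8]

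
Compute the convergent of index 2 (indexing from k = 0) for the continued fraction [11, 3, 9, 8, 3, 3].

317/28

Using pₖ = aₖpₖ₋₁ + pₖ₋₂, qₖ = aₖqₖ₋₁ + qₖ₋₂ (with p₋₁=1, p₋₂=0, q₋₁=0, q₋₂=1):
  k=0: a=11, p=11, q=1
  k=1: a=3, p=34, q=3
  k=2: a=9, p=317, q=28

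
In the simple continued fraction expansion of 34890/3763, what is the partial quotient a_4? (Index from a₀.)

9

34890 = 9·3763 + 1023   →  a_0 = 9
3763 = 3·1023 + 694   →  a_1 = 3
1023 = 1·694 + 329   →  a_2 = 1
694 = 2·329 + 36   →  a_3 = 2
329 = 9·36 + 5   →  a_4 = 9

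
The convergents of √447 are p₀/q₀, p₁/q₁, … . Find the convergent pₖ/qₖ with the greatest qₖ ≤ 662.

6237/295

√447 = [21; 7, 42, …] (period length 2).
Convergents:
  p_0/q_0 = 21/1
  p_1/q_1 = 148/7
  p_2/q_2 = 6237/295
  p_3/q_3 = 43807/2072
q_2 = 295 ≤ 662 < 2072 = q_3, so the answer is 6237/295.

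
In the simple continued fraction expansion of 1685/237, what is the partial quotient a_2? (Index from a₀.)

8

1685 = 7·237 + 26   →  a_0 = 7
237 = 9·26 + 3   →  a_1 = 9
26 = 8·3 + 2   →  a_2 = 8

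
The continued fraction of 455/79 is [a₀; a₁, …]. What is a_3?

455 = 5·79 + 60   →  a_0 = 5
79 = 1·60 + 19   →  a_1 = 1
60 = 3·19 + 3   →  a_2 = 3
19 = 6·3 + 1   →  a_3 = 6

6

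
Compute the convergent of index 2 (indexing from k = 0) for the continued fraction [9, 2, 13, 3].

256/27

Using pₖ = aₖpₖ₋₁ + pₖ₋₂, qₖ = aₖqₖ₋₁ + qₖ₋₂ (with p₋₁=1, p₋₂=0, q₋₁=0, q₋₂=1):
  k=0: a=9, p=9, q=1
  k=1: a=2, p=19, q=2
  k=2: a=13, p=256, q=27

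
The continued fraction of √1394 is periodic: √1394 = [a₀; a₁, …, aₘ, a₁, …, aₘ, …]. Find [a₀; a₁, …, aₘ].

a₀ = ⌊√1394⌋ = 37.

[37; 2, 1, 36, 1, 2, 74]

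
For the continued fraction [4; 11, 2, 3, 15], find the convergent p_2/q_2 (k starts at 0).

Using pₖ = aₖpₖ₋₁ + pₖ₋₂, qₖ = aₖqₖ₋₁ + qₖ₋₂ (with p₋₁=1, p₋₂=0, q₋₁=0, q₋₂=1):
  k=0: a=4, p=4, q=1
  k=1: a=11, p=45, q=11
  k=2: a=2, p=94, q=23

94/23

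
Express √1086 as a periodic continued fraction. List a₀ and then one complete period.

[32; 1, 20, 1, 64]

a₀ = ⌊√1086⌋ = 32.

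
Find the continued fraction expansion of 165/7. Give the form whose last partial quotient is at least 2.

165 = 23·7 + 4
7 = 1·4 + 3
4 = 1·3 + 1
3 = 3·1 + 0  (stop)
So 165/7 = [23; 1, 1, 3].

[23; 1, 1, 3]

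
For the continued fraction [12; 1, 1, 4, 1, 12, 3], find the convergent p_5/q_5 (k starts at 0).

1769/141

Using pₖ = aₖpₖ₋₁ + pₖ₋₂, qₖ = aₖqₖ₋₁ + qₖ₋₂ (with p₋₁=1, p₋₂=0, q₋₁=0, q₋₂=1):
  k=0: a=12, p=12, q=1
  k=1: a=1, p=13, q=1
  k=2: a=1, p=25, q=2
  k=3: a=4, p=113, q=9
  k=4: a=1, p=138, q=11
  k=5: a=12, p=1769, q=141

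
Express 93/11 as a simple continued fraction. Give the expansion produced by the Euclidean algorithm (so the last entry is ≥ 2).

[8; 2, 5]

93 = 8*11 + 5
11 = 2*5 + 1
5 = 5*1 + 0  (stop)
So 93/11 = [8; 2, 5].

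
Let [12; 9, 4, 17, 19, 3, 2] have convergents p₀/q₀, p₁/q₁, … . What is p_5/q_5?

449394/37115

Using pₖ = aₖpₖ₋₁ + pₖ₋₂, qₖ = aₖqₖ₋₁ + qₖ₋₂ (with p₋₁=1, p₋₂=0, q₋₁=0, q₋₂=1):
  k=0: a=12, p=12, q=1
  k=1: a=9, p=109, q=9
  k=2: a=4, p=448, q=37
  k=3: a=17, p=7725, q=638
  k=4: a=19, p=147223, q=12159
  k=5: a=3, p=449394, q=37115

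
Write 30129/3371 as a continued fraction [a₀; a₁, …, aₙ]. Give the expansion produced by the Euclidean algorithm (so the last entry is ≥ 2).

30129 = 8*3371 + 3161
3371 = 1*3161 + 210
3161 = 15*210 + 11
210 = 19*11 + 1
11 = 11*1 + 0  (stop)
So 30129/3371 = [8; 1, 15, 19, 11].

[8; 1, 15, 19, 11]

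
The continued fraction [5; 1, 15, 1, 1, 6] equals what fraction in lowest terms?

1277/215

Using pₖ = aₖpₖ₋₁ + pₖ₋₂ and qₖ = aₖqₖ₋₁ + qₖ₋₂:
  k=0: a=5, p=5, q=1
  k=1: a=1, p=6, q=1
  k=2: a=15, p=95, q=16
  k=3: a=1, p=101, q=17
  k=4: a=1, p=196, q=33
  k=5: a=6, p=1277, q=215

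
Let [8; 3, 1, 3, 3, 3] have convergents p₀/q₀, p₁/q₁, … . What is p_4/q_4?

Using pₖ = aₖpₖ₋₁ + pₖ₋₂, qₖ = aₖqₖ₋₁ + qₖ₋₂ (with p₋₁=1, p₋₂=0, q₋₁=0, q₋₂=1):
  k=0: a=8, p=8, q=1
  k=1: a=3, p=25, q=3
  k=2: a=1, p=33, q=4
  k=3: a=3, p=124, q=15
  k=4: a=3, p=405, q=49

405/49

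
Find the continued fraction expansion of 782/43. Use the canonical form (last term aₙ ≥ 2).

782 = 18·43 + 8
43 = 5·8 + 3
8 = 2·3 + 2
3 = 1·2 + 1
2 = 2·1 + 0  (stop)
So 782/43 = [18; 5, 2, 1, 2].

[18; 5, 2, 1, 2]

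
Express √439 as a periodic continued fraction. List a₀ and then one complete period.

a₀ = ⌊√439⌋ = 20.
With m₀=0, d₀=1 and mₖ₊₁ = dₖaₖ − mₖ, dₖ₊₁ = (n − mₖ₊₁²)/dₖ, aₖ₊₁ = ⌊(a₀+mₖ₊₁)/dₖ₊₁⌋:
  k=1: m=20, d=39, a=1
  k=2: m=19, d=2, a=19
  k=3: m=19, d=39, a=1
  k=4: m=20, d=1, a=40
d=1 and a=2a₀=40 at k=4, so the next step gives (m, d) = (20, 39) again — its k=1 value — and the period has length 4.

[20; 1, 19, 1, 40]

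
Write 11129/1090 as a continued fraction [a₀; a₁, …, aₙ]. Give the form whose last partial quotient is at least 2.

[10; 4, 1, 3, 6, 9]

11129 = 10·1090 + 229
1090 = 4·229 + 174
229 = 1·174 + 55
174 = 3·55 + 9
55 = 6·9 + 1
9 = 9·1 + 0  (stop)
So 11129/1090 = [10; 4, 1, 3, 6, 9].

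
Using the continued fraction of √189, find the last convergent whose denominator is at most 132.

1526/111

√189 = [13; 1, 2, 1, 26, …] (period length 4).
Convergents:
  p_0/q_0 = 13/1
  p_1/q_1 = 14/1
  p_2/q_2 = 41/3
  p_3/q_3 = 55/4
  p_4/q_4 = 1471/107
  p_5/q_5 = 1526/111
  p_6/q_6 = 4523/329
q_5 = 111 ≤ 132 < 329 = q_6, so the answer is 1526/111.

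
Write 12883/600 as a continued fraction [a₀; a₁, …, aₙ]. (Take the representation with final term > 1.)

12883 = 21·600 + 283
600 = 2·283 + 34
283 = 8·34 + 11
34 = 3·11 + 1
11 = 11·1 + 0  (stop)
So 12883/600 = [21; 2, 8, 3, 11].

[21; 2, 8, 3, 11]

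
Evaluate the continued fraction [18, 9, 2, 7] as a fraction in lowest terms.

2571/142

Fold from the inside: start with 7/1.
  2 + 1/7 = 15/7
  9 + 7/15 = 142/15
  18 + 15/142 = 2571/142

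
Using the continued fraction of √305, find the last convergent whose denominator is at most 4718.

√305 = [17; 2, 6, 2, 34, …] (period length 4).
Convergents:
  p_0/q_0 = 17/1
  p_1/q_1 = 35/2
  p_2/q_2 = 227/13
  p_3/q_3 = 489/28
  p_4/q_4 = 16853/965
  p_5/q_5 = 34195/1958
  p_6/q_6 = 222023/12713
q_5 = 1958 ≤ 4718 < 12713 = q_6, so the answer is 34195/1958.

34195/1958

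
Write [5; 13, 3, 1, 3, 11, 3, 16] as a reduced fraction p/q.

573731/113042

Using pₖ = aₖpₖ₋₁ + pₖ₋₂ and qₖ = aₖqₖ₋₁ + qₖ₋₂:
  k=0: a=5, p=5, q=1
  k=1: a=13, p=66, q=13
  k=2: a=3, p=203, q=40
  k=3: a=1, p=269, q=53
  k=4: a=3, p=1010, q=199
  k=5: a=11, p=11379, q=2242
  k=6: a=3, p=35147, q=6925
  k=7: a=16, p=573731, q=113042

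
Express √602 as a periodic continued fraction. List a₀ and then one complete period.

a₀ = ⌊√602⌋ = 24.
With m₀=0, d₀=1 and mₖ₊₁ = dₖaₖ − mₖ, dₖ₊₁ = (n − mₖ₊₁²)/dₖ, aₖ₊₁ = ⌊(a₀+mₖ₊₁)/dₖ₊₁⌋:
  k=1: m=24, d=26, a=1
  k=2: m=2, d=23, a=1
  k=3: m=21, d=7, a=6
  k=4: m=21, d=23, a=1
  k=5: m=2, d=26, a=1
  k=6: m=24, d=1, a=48
d=1 and a=2a₀=48 at k=6, so the next step gives (m, d) = (24, 26) again — its k=1 value — and the period has length 6.

[24; 1, 1, 6, 1, 1, 48]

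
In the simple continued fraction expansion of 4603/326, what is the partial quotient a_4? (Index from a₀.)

4603 = 14·326 + 39   →  a_0 = 14
326 = 8·39 + 14   →  a_1 = 8
39 = 2·14 + 11   →  a_2 = 2
14 = 1·11 + 3   →  a_3 = 1
11 = 3·3 + 2   →  a_4 = 3

3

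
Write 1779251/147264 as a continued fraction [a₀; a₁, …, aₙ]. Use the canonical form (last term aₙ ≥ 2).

1779251 = 12*147264 + 12083
147264 = 12*12083 + 2268
12083 = 5*2268 + 743
2268 = 3*743 + 39
743 = 19*39 + 2
39 = 19*2 + 1
2 = 2*1 + 0  (stop)
So 1779251/147264 = [12; 12, 5, 3, 19, 19, 2].

[12; 12, 5, 3, 19, 19, 2]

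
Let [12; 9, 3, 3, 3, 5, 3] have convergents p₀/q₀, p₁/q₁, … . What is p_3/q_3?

Using pₖ = aₖpₖ₋₁ + pₖ₋₂, qₖ = aₖqₖ₋₁ + qₖ₋₂ (with p₋₁=1, p₋₂=0, q₋₁=0, q₋₂=1):
  k=0: a=12, p=12, q=1
  k=1: a=9, p=109, q=9
  k=2: a=3, p=339, q=28
  k=3: a=3, p=1126, q=93

1126/93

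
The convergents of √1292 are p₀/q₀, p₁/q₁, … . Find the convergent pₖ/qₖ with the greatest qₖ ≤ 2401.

√1292 = [35; 1, 16, 1, 70, …] (period length 4).
Convergents:
  p_0/q_0 = 35/1
  p_1/q_1 = 36/1
  p_2/q_2 = 611/17
  p_3/q_3 = 647/18
  p_4/q_4 = 45901/1277
  p_5/q_5 = 46548/1295
  p_6/q_6 = 790669/21997
q_5 = 1295 ≤ 2401 < 21997 = q_6, so the answer is 46548/1295.

46548/1295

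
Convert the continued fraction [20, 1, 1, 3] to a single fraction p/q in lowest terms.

144/7

Using pₖ = aₖpₖ₋₁ + pₖ₋₂ and qₖ = aₖqₖ₋₁ + qₖ₋₂:
  k=0: a=20, p=20, q=1
  k=1: a=1, p=21, q=1
  k=2: a=1, p=41, q=2
  k=3: a=3, p=144, q=7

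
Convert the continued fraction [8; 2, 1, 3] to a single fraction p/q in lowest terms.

92/11

Using pₖ = aₖpₖ₋₁ + pₖ₋₂ and qₖ = aₖqₖ₋₁ + qₖ₋₂:
  k=0: a=8, p=8, q=1
  k=1: a=2, p=17, q=2
  k=2: a=1, p=25, q=3
  k=3: a=3, p=92, q=11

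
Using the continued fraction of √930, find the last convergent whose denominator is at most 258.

√930 = [30; 2, 60, …] (period length 2).
Convergents:
  p_0/q_0 = 30/1
  p_1/q_1 = 61/2
  p_2/q_2 = 3690/121
  p_3/q_3 = 7441/244
  p_4/q_4 = 450150/14761
q_3 = 244 ≤ 258 < 14761 = q_4, so the answer is 7441/244.

7441/244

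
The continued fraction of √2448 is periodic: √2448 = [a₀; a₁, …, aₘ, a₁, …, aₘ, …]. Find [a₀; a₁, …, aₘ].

a₀ = ⌊√2448⌋ = 49.
With m₀=0, d₀=1 and mₖ₊₁ = dₖaₖ − mₖ, dₖ₊₁ = (n − mₖ₊₁²)/dₖ, aₖ₊₁ = ⌊(a₀+mₖ₊₁)/dₖ₊₁⌋:
  k=1: m=49, d=47, a=2
  k=2: m=45, d=9, a=10
  k=3: m=45, d=47, a=2
  k=4: m=49, d=1, a=98
d=1 and a=2a₀=98 at k=4, so the next step gives (m, d) = (49, 47) again — its k=1 value — and the period has length 4.

[49; 2, 10, 2, 98]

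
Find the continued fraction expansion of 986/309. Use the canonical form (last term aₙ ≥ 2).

[3; 5, 4, 4, 1, 2]

986 = 3·309 + 59
309 = 5·59 + 14
59 = 4·14 + 3
14 = 4·3 + 2
3 = 1·2 + 1
2 = 2·1 + 0  (stop)
So 986/309 = [3; 5, 4, 4, 1, 2].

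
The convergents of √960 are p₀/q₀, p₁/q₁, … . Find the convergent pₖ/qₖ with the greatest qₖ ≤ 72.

1921/62

√960 = [30; 1, 60, …] (period length 2).
Convergents:
  p_0/q_0 = 30/1
  p_1/q_1 = 31/1
  p_2/q_2 = 1890/61
  p_3/q_3 = 1921/62
  p_4/q_4 = 117150/3781
q_3 = 62 ≤ 72 < 3781 = q_4, so the answer is 1921/62.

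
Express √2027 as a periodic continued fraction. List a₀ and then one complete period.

[45; 45, 90]

a₀ = ⌊√2027⌋ = 45.
With m₀=0, d₀=1 and mₖ₊₁ = dₖaₖ − mₖ, dₖ₊₁ = (n − mₖ₊₁²)/dₖ, aₖ₊₁ = ⌊(a₀+mₖ₊₁)/dₖ₊₁⌋:
  k=1: m=45, d=2, a=45
  k=2: m=45, d=1, a=90
d=1 and a=2a₀=90 at k=2, so the next step gives (m, d) = (45, 2) again — its k=1 value — and the period has length 2.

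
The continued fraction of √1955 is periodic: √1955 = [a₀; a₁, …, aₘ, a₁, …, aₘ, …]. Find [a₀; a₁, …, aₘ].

[44; 4, 1, 1, 1, 4, 88]

a₀ = ⌊√1955⌋ = 44.
With m₀=0, d₀=1 and mₖ₊₁ = dₖaₖ − mₖ, dₖ₊₁ = (n − mₖ₊₁²)/dₖ, aₖ₊₁ = ⌊(a₀+mₖ₊₁)/dₖ₊₁⌋:
  k=1: m=44, d=19, a=4
  k=2: m=32, d=49, a=1
  k=3: m=17, d=34, a=1
  k=4: m=17, d=49, a=1
  k=5: m=32, d=19, a=4
  k=6: m=44, d=1, a=88
d=1 and a=2a₀=88 at k=6, so the next step gives (m, d) = (44, 19) again — its k=1 value — and the period has length 6.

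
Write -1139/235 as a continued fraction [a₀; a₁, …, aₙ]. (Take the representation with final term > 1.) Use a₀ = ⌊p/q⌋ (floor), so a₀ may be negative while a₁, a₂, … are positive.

[-5; 6, 1, 1, 8, 2]

-1139 = -5*235 + 36
235 = 6*36 + 19
36 = 1*19 + 17
19 = 1*17 + 2
17 = 8*2 + 1
2 = 2*1 + 0  (stop)
So -1139/235 = [-5; 6, 1, 1, 8, 2].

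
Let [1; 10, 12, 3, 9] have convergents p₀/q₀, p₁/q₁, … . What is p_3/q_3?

Using pₖ = aₖpₖ₋₁ + pₖ₋₂, qₖ = aₖqₖ₋₁ + qₖ₋₂ (with p₋₁=1, p₋₂=0, q₋₁=0, q₋₂=1):
  k=0: a=1, p=1, q=1
  k=1: a=10, p=11, q=10
  k=2: a=12, p=133, q=121
  k=3: a=3, p=410, q=373

410/373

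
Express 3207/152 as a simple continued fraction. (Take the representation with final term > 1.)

[21; 10, 7, 2]

3207 = 21·152 + 15
152 = 10·15 + 2
15 = 7·2 + 1
2 = 2·1 + 0  (stop)
So 3207/152 = [21; 10, 7, 2].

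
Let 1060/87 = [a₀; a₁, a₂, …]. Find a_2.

2

1060 = 12·87 + 16   →  a_0 = 12
87 = 5·16 + 7   →  a_1 = 5
16 = 2·7 + 2   →  a_2 = 2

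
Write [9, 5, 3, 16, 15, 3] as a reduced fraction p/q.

Fold from the inside: start with 3/1.
  15 + 1/3 = 46/3
  16 + 3/46 = 739/46
  3 + 46/739 = 2263/739
  5 + 739/2263 = 12054/2263
  9 + 2263/12054 = 110749/12054

110749/12054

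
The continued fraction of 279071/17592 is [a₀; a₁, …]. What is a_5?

15

279071 = 15·17592 + 15191   →  a_0 = 15
17592 = 1·15191 + 2401   →  a_1 = 1
15191 = 6·2401 + 785   →  a_2 = 6
2401 = 3·785 + 46   →  a_3 = 3
785 = 17·46 + 3   →  a_4 = 17
46 = 15·3 + 1   →  a_5 = 15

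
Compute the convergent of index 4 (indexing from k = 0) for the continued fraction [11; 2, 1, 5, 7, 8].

Using pₖ = aₖpₖ₋₁ + pₖ₋₂, qₖ = aₖqₖ₋₁ + qₖ₋₂ (with p₋₁=1, p₋₂=0, q₋₁=0, q₋₂=1):
  k=0: a=11, p=11, q=1
  k=1: a=2, p=23, q=2
  k=2: a=1, p=34, q=3
  k=3: a=5, p=193, q=17
  k=4: a=7, p=1385, q=122

1385/122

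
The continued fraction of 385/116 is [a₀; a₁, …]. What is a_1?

3

385 = 3·116 + 37   →  a_0 = 3
116 = 3·37 + 5   →  a_1 = 3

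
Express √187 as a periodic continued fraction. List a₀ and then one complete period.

[13; 1, 2, 13, 2, 1, 26]

a₀ = ⌊√187⌋ = 13.
With m₀=0, d₀=1 and mₖ₊₁ = dₖaₖ − mₖ, dₖ₊₁ = (n − mₖ₊₁²)/dₖ, aₖ₊₁ = ⌊(a₀+mₖ₊₁)/dₖ₊₁⌋:
  k=1: m=13, d=18, a=1
  k=2: m=5, d=9, a=2
  k=3: m=13, d=2, a=13
  k=4: m=13, d=9, a=2
  k=5: m=5, d=18, a=1
  k=6: m=13, d=1, a=26
d=1 and a=2a₀=26 at k=6, so the next step gives (m, d) = (13, 18) again — its k=1 value — and the period has length 6.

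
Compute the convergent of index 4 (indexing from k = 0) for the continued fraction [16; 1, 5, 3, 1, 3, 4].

Using pₖ = aₖpₖ₋₁ + pₖ₋₂, qₖ = aₖqₖ₋₁ + qₖ₋₂ (with p₋₁=1, p₋₂=0, q₋₁=0, q₋₂=1):
  k=0: a=16, p=16, q=1
  k=1: a=1, p=17, q=1
  k=2: a=5, p=101, q=6
  k=3: a=3, p=320, q=19
  k=4: a=1, p=421, q=25

421/25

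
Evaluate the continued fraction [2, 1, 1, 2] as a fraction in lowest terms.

13/5

Using pₖ = aₖpₖ₋₁ + pₖ₋₂ and qₖ = aₖqₖ₋₁ + qₖ₋₂:
  k=0: a=2, p=2, q=1
  k=1: a=1, p=3, q=1
  k=2: a=1, p=5, q=2
  k=3: a=2, p=13, q=5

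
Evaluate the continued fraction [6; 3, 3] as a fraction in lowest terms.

63/10

Fold from the inside: start with 3/1.
  3 + 1/3 = 10/3
  6 + 3/10 = 63/10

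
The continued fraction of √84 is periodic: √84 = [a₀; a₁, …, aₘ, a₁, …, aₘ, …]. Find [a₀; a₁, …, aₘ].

a₀ = ⌊√84⌋ = 9.
With m₀=0, d₀=1 and mₖ₊₁ = dₖaₖ − mₖ, dₖ₊₁ = (n − mₖ₊₁²)/dₖ, aₖ₊₁ = ⌊(a₀+mₖ₊₁)/dₖ₊₁⌋:
  k=1: m=9, d=3, a=6
  k=2: m=9, d=1, a=18
d=1 and a=2a₀=18 at k=2, so the next step gives (m, d) = (9, 3) again — its k=1 value — and the period has length 2.

[9; 6, 18]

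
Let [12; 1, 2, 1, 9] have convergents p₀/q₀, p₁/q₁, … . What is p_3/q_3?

Using pₖ = aₖpₖ₋₁ + pₖ₋₂, qₖ = aₖqₖ₋₁ + qₖ₋₂ (with p₋₁=1, p₋₂=0, q₋₁=0, q₋₂=1):
  k=0: a=12, p=12, q=1
  k=1: a=1, p=13, q=1
  k=2: a=2, p=38, q=3
  k=3: a=1, p=51, q=4

51/4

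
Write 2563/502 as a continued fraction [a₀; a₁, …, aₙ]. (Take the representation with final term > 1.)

[5; 9, 2, 8, 3]

2563 = 5*502 + 53
502 = 9*53 + 25
53 = 2*25 + 3
25 = 8*3 + 1
3 = 3*1 + 0  (stop)
So 2563/502 = [5; 9, 2, 8, 3].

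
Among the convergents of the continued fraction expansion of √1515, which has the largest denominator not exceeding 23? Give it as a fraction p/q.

√1515 = [38; 1, 11, 1, 76, …] (period length 4).
Convergents:
  p_0/q_0 = 38/1
  p_1/q_1 = 39/1
  p_2/q_2 = 467/12
  p_3/q_3 = 506/13
  p_4/q_4 = 38923/1000
q_3 = 13 ≤ 23 < 1000 = q_4, so the answer is 506/13.

506/13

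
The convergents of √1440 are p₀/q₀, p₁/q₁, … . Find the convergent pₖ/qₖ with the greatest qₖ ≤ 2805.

√1440 = [37; 1, 17, 1, 74, …] (period length 4).
Convergents:
  p_0/q_0 = 37/1
  p_1/q_1 = 38/1
  p_2/q_2 = 683/18
  p_3/q_3 = 721/19
  p_4/q_4 = 54037/1424
  p_5/q_5 = 54758/1443
  p_6/q_6 = 984923/25955
q_5 = 1443 ≤ 2805 < 25955 = q_6, so the answer is 54758/1443.

54758/1443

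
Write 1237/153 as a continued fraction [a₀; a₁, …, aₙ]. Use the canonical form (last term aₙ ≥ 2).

1237 = 8·153 + 13
153 = 11·13 + 10
13 = 1·10 + 3
10 = 3·3 + 1
3 = 3·1 + 0  (stop)
So 1237/153 = [8; 11, 1, 3, 3].

[8; 11, 1, 3, 3]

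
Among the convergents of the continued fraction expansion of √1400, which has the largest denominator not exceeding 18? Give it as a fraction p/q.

√1400 = [37; 2, 2, 2, 74, …] (period length 4).
Convergents:
  p_0/q_0 = 37/1
  p_1/q_1 = 75/2
  p_2/q_2 = 187/5
  p_3/q_3 = 449/12
  p_4/q_4 = 33413/893
q_3 = 12 ≤ 18 < 893 = q_4, so the answer is 449/12.

449/12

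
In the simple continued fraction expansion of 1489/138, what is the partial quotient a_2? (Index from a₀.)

3

1489 = 10·138 + 109   →  a_0 = 10
138 = 1·109 + 29   →  a_1 = 1
109 = 3·29 + 22   →  a_2 = 3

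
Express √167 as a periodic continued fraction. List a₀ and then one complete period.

[12; 1, 11, 1, 24]

a₀ = ⌊√167⌋ = 12.
With m₀=0, d₀=1 and mₖ₊₁ = dₖaₖ − mₖ, dₖ₊₁ = (n − mₖ₊₁²)/dₖ, aₖ₊₁ = ⌊(a₀+mₖ₊₁)/dₖ₊₁⌋:
  k=1: m=12, d=23, a=1
  k=2: m=11, d=2, a=11
  k=3: m=11, d=23, a=1
  k=4: m=12, d=1, a=24
d=1 and a=2a₀=24 at k=4, so the next step gives (m, d) = (12, 23) again — its k=1 value — and the period has length 4.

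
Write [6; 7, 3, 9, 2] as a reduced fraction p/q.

Fold from the inside: start with 2/1.
  9 + 1/2 = 19/2
  3 + 2/19 = 59/19
  7 + 19/59 = 432/59
  6 + 59/432 = 2651/432

2651/432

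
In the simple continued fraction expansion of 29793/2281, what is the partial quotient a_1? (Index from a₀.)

16

29793 = 13·2281 + 140   →  a_0 = 13
2281 = 16·140 + 41   →  a_1 = 16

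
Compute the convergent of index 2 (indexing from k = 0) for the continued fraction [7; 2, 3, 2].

Using pₖ = aₖpₖ₋₁ + pₖ₋₂, qₖ = aₖqₖ₋₁ + qₖ₋₂ (with p₋₁=1, p₋₂=0, q₋₁=0, q₋₂=1):
  k=0: a=7, p=7, q=1
  k=1: a=2, p=15, q=2
  k=2: a=3, p=52, q=7

52/7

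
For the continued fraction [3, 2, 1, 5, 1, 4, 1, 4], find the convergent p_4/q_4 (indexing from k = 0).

Using pₖ = aₖpₖ₋₁ + pₖ₋₂, qₖ = aₖqₖ₋₁ + qₖ₋₂ (with p₋₁=1, p₋₂=0, q₋₁=0, q₋₂=1):
  k=0: a=3, p=3, q=1
  k=1: a=2, p=7, q=2
  k=2: a=1, p=10, q=3
  k=3: a=5, p=57, q=17
  k=4: a=1, p=67, q=20

67/20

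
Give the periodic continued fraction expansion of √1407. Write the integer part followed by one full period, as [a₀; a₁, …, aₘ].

a₀ = ⌊√1407⌋ = 37.
With m₀=0, d₀=1 and mₖ₊₁ = dₖaₖ − mₖ, dₖ₊₁ = (n − mₖ₊₁²)/dₖ, aₖ₊₁ = ⌊(a₀+mₖ₊₁)/dₖ₊₁⌋:
  k=1: m=37, d=38, a=1
  k=2: m=1, d=37, a=1
  k=3: m=36, d=3, a=24
  k=4: m=36, d=37, a=1
  k=5: m=1, d=38, a=1
  k=6: m=37, d=1, a=74
d=1 and a=2a₀=74 at k=6, so the next step gives (m, d) = (37, 38) again — its k=1 value — and the period has length 6.

[37; 1, 1, 24, 1, 1, 74]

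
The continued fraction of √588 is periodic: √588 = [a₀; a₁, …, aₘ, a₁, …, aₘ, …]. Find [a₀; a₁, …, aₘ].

[24; 4, 48]

a₀ = ⌊√588⌋ = 24.
With m₀=0, d₀=1 and mₖ₊₁ = dₖaₖ − mₖ, dₖ₊₁ = (n − mₖ₊₁²)/dₖ, aₖ₊₁ = ⌊(a₀+mₖ₊₁)/dₖ₊₁⌋:
  k=1: m=24, d=12, a=4
  k=2: m=24, d=1, a=48
d=1 and a=2a₀=48 at k=2, so the next step gives (m, d) = (24, 12) again — its k=1 value — and the period has length 2.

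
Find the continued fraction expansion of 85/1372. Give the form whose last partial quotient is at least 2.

[0; 16, 7, 12]

85 = 0×1372 + 85
1372 = 16×85 + 12
85 = 7×12 + 1
12 = 12×1 + 0  (stop)
So 85/1372 = [0; 16, 7, 12].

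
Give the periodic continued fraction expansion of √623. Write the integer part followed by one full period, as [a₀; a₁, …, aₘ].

a₀ = ⌊√623⌋ = 24.
With m₀=0, d₀=1 and mₖ₊₁ = dₖaₖ − mₖ, dₖ₊₁ = (n − mₖ₊₁²)/dₖ, aₖ₊₁ = ⌊(a₀+mₖ₊₁)/dₖ₊₁⌋:
  k=1: m=24, d=47, a=1
  k=2: m=23, d=2, a=23
  k=3: m=23, d=47, a=1
  k=4: m=24, d=1, a=48
d=1 and a=2a₀=48 at k=4, so the next step gives (m, d) = (24, 47) again — its k=1 value — and the period has length 4.

[24; 1, 23, 1, 48]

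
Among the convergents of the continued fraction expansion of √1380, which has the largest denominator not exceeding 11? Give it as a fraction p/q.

√1380 = [37; 6, 1, 2, 1, 6, 74, …] (period length 6).
Convergents:
  p_0/q_0 = 37/1
  p_1/q_1 = 223/6
  p_2/q_2 = 260/7
  p_3/q_3 = 743/20
q_2 = 7 ≤ 11 < 20 = q_3, so the answer is 260/7.

260/7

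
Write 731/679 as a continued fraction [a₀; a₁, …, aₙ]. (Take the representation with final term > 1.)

[1; 13, 17, 3]

731 = 1·679 + 52
679 = 13·52 + 3
52 = 17·3 + 1
3 = 3·1 + 0  (stop)
So 731/679 = [1; 13, 17, 3].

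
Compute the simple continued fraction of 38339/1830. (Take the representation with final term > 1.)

[20; 1, 19, 9, 10]

38339 = 20×1830 + 1739
1830 = 1×1739 + 91
1739 = 19×91 + 10
91 = 9×10 + 1
10 = 10×1 + 0  (stop)
So 38339/1830 = [20; 1, 19, 9, 10].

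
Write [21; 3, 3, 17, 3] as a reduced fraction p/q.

11268/529

Fold from the inside: start with 3/1.
  17 + 1/3 = 52/3
  3 + 3/52 = 159/52
  3 + 52/159 = 529/159
  21 + 159/529 = 11268/529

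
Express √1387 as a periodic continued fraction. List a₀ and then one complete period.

[37; 4, 8, 37, 8, 4, 74]

a₀ = ⌊√1387⌋ = 37.
With m₀=0, d₀=1 and mₖ₊₁ = dₖaₖ − mₖ, dₖ₊₁ = (n − mₖ₊₁²)/dₖ, aₖ₊₁ = ⌊(a₀+mₖ₊₁)/dₖ₊₁⌋:
  k=1: m=37, d=18, a=4
  k=2: m=35, d=9, a=8
  k=3: m=37, d=2, a=37
  k=4: m=37, d=9, a=8
  k=5: m=35, d=18, a=4
  k=6: m=37, d=1, a=74
d=1 and a=2a₀=74 at k=6, so the next step gives (m, d) = (37, 18) again — its k=1 value — and the period has length 6.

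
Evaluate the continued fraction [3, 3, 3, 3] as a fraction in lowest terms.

Fold from the inside: start with 3/1.
  3 + 1/3 = 10/3
  3 + 3/10 = 33/10
  3 + 10/33 = 109/33

109/33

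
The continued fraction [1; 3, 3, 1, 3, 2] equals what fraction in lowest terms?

145/111

Fold from the inside: start with 2/1.
  3 + 1/2 = 7/2
  1 + 2/7 = 9/7
  3 + 7/9 = 34/9
  3 + 9/34 = 111/34
  1 + 34/111 = 145/111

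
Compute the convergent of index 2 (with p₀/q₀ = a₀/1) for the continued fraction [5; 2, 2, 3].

27/5

Using pₖ = aₖpₖ₋₁ + pₖ₋₂, qₖ = aₖqₖ₋₁ + qₖ₋₂ (with p₋₁=1, p₋₂=0, q₋₁=0, q₋₂=1):
  k=0: a=5, p=5, q=1
  k=1: a=2, p=11, q=2
  k=2: a=2, p=27, q=5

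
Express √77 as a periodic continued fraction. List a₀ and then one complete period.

[8; 1, 3, 2, 3, 1, 16]

a₀ = ⌊√77⌋ = 8.
With m₀=0, d₀=1 and mₖ₊₁ = dₖaₖ − mₖ, dₖ₊₁ = (n − mₖ₊₁²)/dₖ, aₖ₊₁ = ⌊(a₀+mₖ₊₁)/dₖ₊₁⌋:
  k=1: m=8, d=13, a=1
  k=2: m=5, d=4, a=3
  k=3: m=7, d=7, a=2
  k=4: m=7, d=4, a=3
  k=5: m=5, d=13, a=1
  k=6: m=8, d=1, a=16
d=1 and a=2a₀=16 at k=6, so the next step gives (m, d) = (8, 13) again — its k=1 value — and the period has length 6.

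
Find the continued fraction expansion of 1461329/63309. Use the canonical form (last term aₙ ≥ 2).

1461329 = 23·63309 + 5222
63309 = 12·5222 + 645
5222 = 8·645 + 62
645 = 10·62 + 25
62 = 2·25 + 12
25 = 2·12 + 1
12 = 12·1 + 0  (stop)
So 1461329/63309 = [23; 12, 8, 10, 2, 2, 12].

[23; 12, 8, 10, 2, 2, 12]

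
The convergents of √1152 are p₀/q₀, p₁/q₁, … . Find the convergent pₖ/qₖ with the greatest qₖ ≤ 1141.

√1152 = [33; 1, 15, 1, 66, …] (period length 4).
Convergents:
  p_0/q_0 = 33/1
  p_1/q_1 = 34/1
  p_2/q_2 = 543/16
  p_3/q_3 = 577/17
  p_4/q_4 = 38625/1138
  p_5/q_5 = 39202/1155
q_4 = 1138 ≤ 1141 < 1155 = q_5, so the answer is 38625/1138.

38625/1138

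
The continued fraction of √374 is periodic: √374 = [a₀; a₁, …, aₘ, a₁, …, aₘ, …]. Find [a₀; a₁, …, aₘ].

[19; 2, 1, 18, 1, 2, 38]

a₀ = ⌊√374⌋ = 19.
With m₀=0, d₀=1 and mₖ₊₁ = dₖaₖ − mₖ, dₖ₊₁ = (n − mₖ₊₁²)/dₖ, aₖ₊₁ = ⌊(a₀+mₖ₊₁)/dₖ₊₁⌋:
  k=1: m=19, d=13, a=2
  k=2: m=7, d=25, a=1
  k=3: m=18, d=2, a=18
  k=4: m=18, d=25, a=1
  k=5: m=7, d=13, a=2
  k=6: m=19, d=1, a=38
d=1 and a=2a₀=38 at k=6, so the next step gives (m, d) = (19, 13) again — its k=1 value — and the period has length 6.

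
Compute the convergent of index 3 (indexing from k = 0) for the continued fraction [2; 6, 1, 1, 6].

Using pₖ = aₖpₖ₋₁ + pₖ₋₂, qₖ = aₖqₖ₋₁ + qₖ₋₂ (with p₋₁=1, p₋₂=0, q₋₁=0, q₋₂=1):
  k=0: a=2, p=2, q=1
  k=1: a=6, p=13, q=6
  k=2: a=1, p=15, q=7
  k=3: a=1, p=28, q=13

28/13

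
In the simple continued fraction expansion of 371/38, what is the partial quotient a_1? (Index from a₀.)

371 = 9·38 + 29   →  a_0 = 9
38 = 1·29 + 9   →  a_1 = 1

1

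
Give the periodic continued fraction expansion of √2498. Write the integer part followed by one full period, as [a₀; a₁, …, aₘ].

[49; 1, 48, 1, 98]

a₀ = ⌊√2498⌋ = 49.
With m₀=0, d₀=1 and mₖ₊₁ = dₖaₖ − mₖ, dₖ₊₁ = (n − mₖ₊₁²)/dₖ, aₖ₊₁ = ⌊(a₀+mₖ₊₁)/dₖ₊₁⌋:
  k=1: m=49, d=97, a=1
  k=2: m=48, d=2, a=48
  k=3: m=48, d=97, a=1
  k=4: m=49, d=1, a=98
d=1 and a=2a₀=98 at k=4, so the next step gives (m, d) = (49, 97) again — its k=1 value — and the period has length 4.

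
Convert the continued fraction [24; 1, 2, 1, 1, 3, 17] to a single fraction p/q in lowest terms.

10679/432

Using pₖ = aₖpₖ₋₁ + pₖ₋₂ and qₖ = aₖqₖ₋₁ + qₖ₋₂:
  k=0: a=24, p=24, q=1
  k=1: a=1, p=25, q=1
  k=2: a=2, p=74, q=3
  k=3: a=1, p=99, q=4
  k=4: a=1, p=173, q=7
  k=5: a=3, p=618, q=25
  k=6: a=17, p=10679, q=432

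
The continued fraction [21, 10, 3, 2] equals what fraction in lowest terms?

1519/72

Fold from the inside: start with 2/1.
  3 + 1/2 = 7/2
  10 + 2/7 = 72/7
  21 + 7/72 = 1519/72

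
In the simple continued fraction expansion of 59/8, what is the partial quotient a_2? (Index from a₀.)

1

59 = 7·8 + 3   →  a_0 = 7
8 = 2·3 + 2   →  a_1 = 2
3 = 1·2 + 1   →  a_2 = 1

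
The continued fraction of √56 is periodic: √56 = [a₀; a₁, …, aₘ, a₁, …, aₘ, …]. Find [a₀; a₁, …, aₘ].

a₀ = ⌊√56⌋ = 7.
With m₀=0, d₀=1 and mₖ₊₁ = dₖaₖ − mₖ, dₖ₊₁ = (n − mₖ₊₁²)/dₖ, aₖ₊₁ = ⌊(a₀+mₖ₊₁)/dₖ₊₁⌋:
  k=1: m=7, d=7, a=2
  k=2: m=7, d=1, a=14
d=1 and a=2a₀=14 at k=2, so the next step gives (m, d) = (7, 7) again — its k=1 value — and the period has length 2.

[7; 2, 14]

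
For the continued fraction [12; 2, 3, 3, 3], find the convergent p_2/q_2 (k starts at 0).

Using pₖ = aₖpₖ₋₁ + pₖ₋₂, qₖ = aₖqₖ₋₁ + qₖ₋₂ (with p₋₁=1, p₋₂=0, q₋₁=0, q₋₂=1):
  k=0: a=12, p=12, q=1
  k=1: a=2, p=25, q=2
  k=2: a=3, p=87, q=7

87/7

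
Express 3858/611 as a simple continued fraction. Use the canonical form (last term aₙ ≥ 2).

[6; 3, 5, 2, 17]

3858 = 6×611 + 192
611 = 3×192 + 35
192 = 5×35 + 17
35 = 2×17 + 1
17 = 17×1 + 0  (stop)
So 3858/611 = [6; 3, 5, 2, 17].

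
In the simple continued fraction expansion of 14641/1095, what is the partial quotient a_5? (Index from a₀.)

14641 = 13·1095 + 406   →  a_0 = 13
1095 = 2·406 + 283   →  a_1 = 2
406 = 1·283 + 123   →  a_2 = 1
283 = 2·123 + 37   →  a_3 = 2
123 = 3·37 + 12   →  a_4 = 3
37 = 3·12 + 1   →  a_5 = 3

3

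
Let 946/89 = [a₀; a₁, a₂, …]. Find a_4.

946 = 10·89 + 56   →  a_0 = 10
89 = 1·56 + 33   →  a_1 = 1
56 = 1·33 + 23   →  a_2 = 1
33 = 1·23 + 10   →  a_3 = 1
23 = 2·10 + 3   →  a_4 = 2

2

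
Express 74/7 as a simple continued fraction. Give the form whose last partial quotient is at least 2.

[10; 1, 1, 3]

74 = 10*7 + 4
7 = 1*4 + 3
4 = 1*3 + 1
3 = 3*1 + 0  (stop)
So 74/7 = [10; 1, 1, 3].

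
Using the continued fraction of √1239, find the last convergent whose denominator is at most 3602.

√1239 = [35; 5, 70, …] (period length 2).
Convergents:
  p_0/q_0 = 35/1
  p_1/q_1 = 176/5
  p_2/q_2 = 12355/351
  p_3/q_3 = 61951/1760
  p_4/q_4 = 4348925/123551
q_3 = 1760 ≤ 3602 < 123551 = q_4, so the answer is 61951/1760.

61951/1760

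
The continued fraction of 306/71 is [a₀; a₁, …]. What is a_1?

3

306 = 4·71 + 22   →  a_0 = 4
71 = 3·22 + 5   →  a_1 = 3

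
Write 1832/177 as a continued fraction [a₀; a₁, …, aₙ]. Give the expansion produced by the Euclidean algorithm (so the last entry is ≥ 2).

[10; 2, 1, 5, 1, 8]

1832 = 10×177 + 62
177 = 2×62 + 53
62 = 1×53 + 9
53 = 5×9 + 8
9 = 1×8 + 1
8 = 8×1 + 0  (stop)
So 1832/177 = [10; 2, 1, 5, 1, 8].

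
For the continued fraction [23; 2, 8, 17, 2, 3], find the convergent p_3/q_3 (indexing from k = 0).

6830/291

Using pₖ = aₖpₖ₋₁ + pₖ₋₂, qₖ = aₖqₖ₋₁ + qₖ₋₂ (with p₋₁=1, p₋₂=0, q₋₁=0, q₋₂=1):
  k=0: a=23, p=23, q=1
  k=1: a=2, p=47, q=2
  k=2: a=8, p=399, q=17
  k=3: a=17, p=6830, q=291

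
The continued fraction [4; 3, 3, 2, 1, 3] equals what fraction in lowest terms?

525/122

Fold from the inside: start with 3/1.
  1 + 1/3 = 4/3
  2 + 3/4 = 11/4
  3 + 4/11 = 37/11
  3 + 11/37 = 122/37
  4 + 37/122 = 525/122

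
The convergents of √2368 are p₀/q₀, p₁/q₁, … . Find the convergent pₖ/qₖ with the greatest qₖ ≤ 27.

146/3

√2368 = [48; 1, 1, 1, 23, 1, 1, 1, 96, …] (period length 8).
Convergents:
  p_0/q_0 = 48/1
  p_1/q_1 = 49/1
  p_2/q_2 = 97/2
  p_3/q_3 = 146/3
  p_4/q_4 = 3455/71
q_3 = 3 ≤ 27 < 71 = q_4, so the answer is 146/3.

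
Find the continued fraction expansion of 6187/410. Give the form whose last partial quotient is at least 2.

[15; 11, 12, 3]

6187 = 15*410 + 37
410 = 11*37 + 3
37 = 12*3 + 1
3 = 3*1 + 0  (stop)
So 6187/410 = [15; 11, 12, 3].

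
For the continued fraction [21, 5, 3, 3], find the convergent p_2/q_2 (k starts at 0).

339/16

Using pₖ = aₖpₖ₋₁ + pₖ₋₂, qₖ = aₖqₖ₋₁ + qₖ₋₂ (with p₋₁=1, p₋₂=0, q₋₁=0, q₋₂=1):
  k=0: a=21, p=21, q=1
  k=1: a=5, p=106, q=5
  k=2: a=3, p=339, q=16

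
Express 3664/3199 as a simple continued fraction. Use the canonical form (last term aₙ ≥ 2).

3664 = 1*3199 + 465
3199 = 6*465 + 409
465 = 1*409 + 56
409 = 7*56 + 17
56 = 3*17 + 5
17 = 3*5 + 2
5 = 2*2 + 1
2 = 2*1 + 0  (stop)
So 3664/3199 = [1; 6, 1, 7, 3, 3, 2, 2].

[1; 6, 1, 7, 3, 3, 2, 2]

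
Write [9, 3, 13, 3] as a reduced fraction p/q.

1147/123

Fold from the inside: start with 3/1.
  13 + 1/3 = 40/3
  3 + 3/40 = 123/40
  9 + 40/123 = 1147/123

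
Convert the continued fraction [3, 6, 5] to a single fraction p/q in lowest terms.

Fold from the inside: start with 5/1.
  6 + 1/5 = 31/5
  3 + 5/31 = 98/31

98/31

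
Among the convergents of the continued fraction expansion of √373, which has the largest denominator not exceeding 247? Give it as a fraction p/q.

1603/83

√373 = [19; 3, 5, 5, 3, 38, …] (period length 5).
Convergents:
  p_0/q_0 = 19/1
  p_1/q_1 = 58/3
  p_2/q_2 = 309/16
  p_3/q_3 = 1603/83
  p_4/q_4 = 5118/265
q_3 = 83 ≤ 247 < 265 = q_4, so the answer is 1603/83.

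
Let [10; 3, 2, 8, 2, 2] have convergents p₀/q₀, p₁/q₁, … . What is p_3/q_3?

Using pₖ = aₖpₖ₋₁ + pₖ₋₂, qₖ = aₖqₖ₋₁ + qₖ₋₂ (with p₋₁=1, p₋₂=0, q₋₁=0, q₋₂=1):
  k=0: a=10, p=10, q=1
  k=1: a=3, p=31, q=3
  k=2: a=2, p=72, q=7
  k=3: a=8, p=607, q=59

607/59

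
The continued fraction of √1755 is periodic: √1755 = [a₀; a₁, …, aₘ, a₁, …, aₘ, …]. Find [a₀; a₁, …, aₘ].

[41; 1, 8, 3, 8, 1, 82]

a₀ = ⌊√1755⌋ = 41.
With m₀=0, d₀=1 and mₖ₊₁ = dₖaₖ − mₖ, dₖ₊₁ = (n − mₖ₊₁²)/dₖ, aₖ₊₁ = ⌊(a₀+mₖ₊₁)/dₖ₊₁⌋:
  k=1: m=41, d=74, a=1
  k=2: m=33, d=9, a=8
  k=3: m=39, d=26, a=3
  k=4: m=39, d=9, a=8
  k=5: m=33, d=74, a=1
  k=6: m=41, d=1, a=82
d=1 and a=2a₀=82 at k=6, so the next step gives (m, d) = (41, 74) again — its k=1 value — and the period has length 6.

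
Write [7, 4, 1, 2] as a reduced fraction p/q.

Fold from the inside: start with 2/1.
  1 + 1/2 = 3/2
  4 + 2/3 = 14/3
  7 + 3/14 = 101/14

101/14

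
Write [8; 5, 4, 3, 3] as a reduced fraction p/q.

Fold from the inside: start with 3/1.
  3 + 1/3 = 10/3
  4 + 3/10 = 43/10
  5 + 10/43 = 225/43
  8 + 43/225 = 1843/225

1843/225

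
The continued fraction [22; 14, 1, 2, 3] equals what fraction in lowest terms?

Using pₖ = aₖpₖ₋₁ + pₖ₋₂ and qₖ = aₖqₖ₋₁ + qₖ₋₂:
  k=0: a=22, p=22, q=1
  k=1: a=14, p=309, q=14
  k=2: a=1, p=331, q=15
  k=3: a=2, p=971, q=44
  k=4: a=3, p=3244, q=147

3244/147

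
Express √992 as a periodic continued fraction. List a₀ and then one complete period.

[31; 2, 62]

a₀ = ⌊√992⌋ = 31.
With m₀=0, d₀=1 and mₖ₊₁ = dₖaₖ − mₖ, dₖ₊₁ = (n − mₖ₊₁²)/dₖ, aₖ₊₁ = ⌊(a₀+mₖ₊₁)/dₖ₊₁⌋:
  k=1: m=31, d=31, a=2
  k=2: m=31, d=1, a=62
d=1 and a=2a₀=62 at k=2, so the next step gives (m, d) = (31, 31) again — its k=1 value — and the period has length 2.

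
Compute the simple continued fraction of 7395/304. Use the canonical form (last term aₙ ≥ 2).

[24; 3, 14, 7]

7395 = 24×304 + 99
304 = 3×99 + 7
99 = 14×7 + 1
7 = 7×1 + 0  (stop)
So 7395/304 = [24; 3, 14, 7].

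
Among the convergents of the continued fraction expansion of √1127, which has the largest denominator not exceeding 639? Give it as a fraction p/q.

7822/233

√1127 = [33; 1, 1, 3, 33, 3, 1, 1, 66, …] (period length 8).
Convergents:
  p_0/q_0 = 33/1
  p_1/q_1 = 34/1
  p_2/q_2 = 67/2
  p_3/q_3 = 235/7
  p_4/q_4 = 7822/233
  p_5/q_5 = 23701/706
q_4 = 233 ≤ 639 < 706 = q_5, so the answer is 7822/233.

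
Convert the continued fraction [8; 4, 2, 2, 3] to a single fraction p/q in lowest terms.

Fold from the inside: start with 3/1.
  2 + 1/3 = 7/3
  2 + 3/7 = 17/7
  4 + 7/17 = 75/17
  8 + 17/75 = 617/75

617/75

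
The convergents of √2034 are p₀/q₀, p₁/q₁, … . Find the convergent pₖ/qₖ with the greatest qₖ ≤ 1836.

40635/901

√2034 = [45; 10, 90, …] (period length 2).
Convergents:
  p_0/q_0 = 45/1
  p_1/q_1 = 451/10
  p_2/q_2 = 40635/901
  p_3/q_3 = 406801/9020
q_2 = 901 ≤ 1836 < 9020 = q_3, so the answer is 40635/901.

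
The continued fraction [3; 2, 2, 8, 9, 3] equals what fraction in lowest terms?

Fold from the inside: start with 3/1.
  9 + 1/3 = 28/3
  8 + 3/28 = 227/28
  2 + 28/227 = 482/227
  2 + 227/482 = 1191/482
  3 + 482/1191 = 4055/1191

4055/1191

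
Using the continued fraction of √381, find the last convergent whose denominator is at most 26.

488/25

√381 = [19; 1, 1, 12, 1, 1, 38, …] (period length 6).
Convergents:
  p_0/q_0 = 19/1
  p_1/q_1 = 20/1
  p_2/q_2 = 39/2
  p_3/q_3 = 488/25
  p_4/q_4 = 527/27
q_3 = 25 ≤ 26 < 27 = q_4, so the answer is 488/25.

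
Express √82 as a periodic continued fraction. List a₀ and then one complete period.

[9; 18]

a₀ = ⌊√82⌋ = 9.
With m₀=0, d₀=1 and mₖ₊₁ = dₖaₖ − mₖ, dₖ₊₁ = (n − mₖ₊₁²)/dₖ, aₖ₊₁ = ⌊(a₀+mₖ₊₁)/dₖ₊₁⌋:
  k=1: m=9, d=1, a=18
d=1 and a=2a₀=18 at k=1, so the next step gives (m, d) = (9, 1) again — its k=1 value — and the period has length 1.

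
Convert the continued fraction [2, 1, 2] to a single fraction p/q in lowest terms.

8/3

Using pₖ = aₖpₖ₋₁ + pₖ₋₂ and qₖ = aₖqₖ₋₁ + qₖ₋₂:
  k=0: a=2, p=2, q=1
  k=1: a=1, p=3, q=1
  k=2: a=2, p=8, q=3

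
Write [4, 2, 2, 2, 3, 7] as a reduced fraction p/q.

Using pₖ = aₖpₖ₋₁ + pₖ₋₂ and qₖ = aₖqₖ₋₁ + qₖ₋₂:
  k=0: a=4, p=4, q=1
  k=1: a=2, p=9, q=2
  k=2: a=2, p=22, q=5
  k=3: a=2, p=53, q=12
  k=4: a=3, p=181, q=41
  k=5: a=7, p=1320, q=299

1320/299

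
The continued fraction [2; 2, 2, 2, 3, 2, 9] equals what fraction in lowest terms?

Using pₖ = aₖpₖ₋₁ + pₖ₋₂ and qₖ = aₖqₖ₋₁ + qₖ₋₂:
  k=0: a=2, p=2, q=1
  k=1: a=2, p=5, q=2
  k=2: a=2, p=12, q=5
  k=3: a=2, p=29, q=12
  k=4: a=3, p=99, q=41
  k=5: a=2, p=227, q=94
  k=6: a=9, p=2142, q=887

2142/887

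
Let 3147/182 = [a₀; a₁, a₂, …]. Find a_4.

3

3147 = 17·182 + 53   →  a_0 = 17
182 = 3·53 + 23   →  a_1 = 3
53 = 2·23 + 7   →  a_2 = 2
23 = 3·7 + 2   →  a_3 = 3
7 = 3·2 + 1   →  a_4 = 3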